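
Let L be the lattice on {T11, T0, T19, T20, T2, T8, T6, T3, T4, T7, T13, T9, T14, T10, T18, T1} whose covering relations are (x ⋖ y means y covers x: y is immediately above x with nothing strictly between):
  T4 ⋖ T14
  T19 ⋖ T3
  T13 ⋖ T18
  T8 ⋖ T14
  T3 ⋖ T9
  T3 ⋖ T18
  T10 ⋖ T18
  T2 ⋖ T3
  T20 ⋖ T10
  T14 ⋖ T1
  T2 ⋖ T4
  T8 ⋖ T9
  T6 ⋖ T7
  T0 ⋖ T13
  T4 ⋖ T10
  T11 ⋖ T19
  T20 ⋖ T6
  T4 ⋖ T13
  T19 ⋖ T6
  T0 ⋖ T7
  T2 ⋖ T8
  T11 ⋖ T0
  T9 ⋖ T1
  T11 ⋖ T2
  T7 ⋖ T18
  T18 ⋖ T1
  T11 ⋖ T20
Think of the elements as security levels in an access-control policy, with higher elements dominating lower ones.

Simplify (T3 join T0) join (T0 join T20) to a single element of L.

T18

T3 ∨ T0 = T18
T0 ∨ T20 = T7
T18 ∨ T7 = T18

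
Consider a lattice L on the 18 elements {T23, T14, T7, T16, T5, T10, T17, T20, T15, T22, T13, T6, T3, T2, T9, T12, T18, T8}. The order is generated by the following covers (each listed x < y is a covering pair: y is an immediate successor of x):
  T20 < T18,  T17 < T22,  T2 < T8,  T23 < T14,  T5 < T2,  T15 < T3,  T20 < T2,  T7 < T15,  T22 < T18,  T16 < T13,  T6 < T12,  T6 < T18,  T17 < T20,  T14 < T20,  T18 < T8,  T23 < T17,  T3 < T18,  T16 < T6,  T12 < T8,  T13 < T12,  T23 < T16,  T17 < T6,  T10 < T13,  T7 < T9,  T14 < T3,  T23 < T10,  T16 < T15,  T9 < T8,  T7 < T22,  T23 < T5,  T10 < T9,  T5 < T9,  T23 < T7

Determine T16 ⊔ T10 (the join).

T13

Common upper bounds of {T16, T10}: T12, T13, T8.
The least among these is T13.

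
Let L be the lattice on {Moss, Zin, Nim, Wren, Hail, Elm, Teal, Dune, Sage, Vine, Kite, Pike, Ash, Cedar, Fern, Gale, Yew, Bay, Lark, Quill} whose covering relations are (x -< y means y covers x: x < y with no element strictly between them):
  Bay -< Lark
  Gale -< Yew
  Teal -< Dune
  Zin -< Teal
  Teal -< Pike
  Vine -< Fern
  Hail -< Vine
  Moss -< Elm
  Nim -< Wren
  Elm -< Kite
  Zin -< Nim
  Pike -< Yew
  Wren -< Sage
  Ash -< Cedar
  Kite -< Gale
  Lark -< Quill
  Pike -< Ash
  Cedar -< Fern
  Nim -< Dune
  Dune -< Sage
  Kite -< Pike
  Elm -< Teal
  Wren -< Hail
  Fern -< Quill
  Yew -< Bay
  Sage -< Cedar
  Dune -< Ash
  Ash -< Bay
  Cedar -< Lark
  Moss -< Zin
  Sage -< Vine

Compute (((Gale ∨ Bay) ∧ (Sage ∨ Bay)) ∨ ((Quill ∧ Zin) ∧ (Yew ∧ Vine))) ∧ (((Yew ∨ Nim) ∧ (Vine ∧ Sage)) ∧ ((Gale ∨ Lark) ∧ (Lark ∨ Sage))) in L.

Gale ∨ Bay = Bay
Sage ∨ Bay = Lark
Bay ∧ Lark = Bay
Quill ∧ Zin = Zin
Yew ∧ Vine = Teal
Zin ∧ Teal = Zin
Bay ∨ Zin = Bay
Yew ∨ Nim = Bay
Vine ∧ Sage = Sage
Bay ∧ Sage = Dune
Gale ∨ Lark = Lark
Lark ∨ Sage = Lark
Lark ∧ Lark = Lark
Dune ∧ Lark = Dune
Bay ∧ Dune = Dune

Dune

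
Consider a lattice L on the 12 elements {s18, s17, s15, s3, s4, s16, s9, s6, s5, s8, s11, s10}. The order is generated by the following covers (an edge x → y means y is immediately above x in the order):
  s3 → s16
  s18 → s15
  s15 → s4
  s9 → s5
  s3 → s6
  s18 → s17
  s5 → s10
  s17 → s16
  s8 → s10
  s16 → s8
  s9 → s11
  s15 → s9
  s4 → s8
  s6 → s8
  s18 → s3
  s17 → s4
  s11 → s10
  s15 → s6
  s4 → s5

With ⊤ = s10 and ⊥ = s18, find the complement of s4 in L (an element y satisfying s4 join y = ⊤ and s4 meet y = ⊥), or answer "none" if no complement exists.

none

For every candidate y, either s4 ∨ y ≠ s10 or s4 ∧ y ≠ s18; no complement exists.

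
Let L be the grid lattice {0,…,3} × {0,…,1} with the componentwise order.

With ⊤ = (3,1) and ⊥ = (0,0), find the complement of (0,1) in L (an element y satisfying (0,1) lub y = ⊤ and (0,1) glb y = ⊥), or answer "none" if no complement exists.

(3,0)

Need y with (0,1) ∨ y = (3,1) and (0,1) ∧ y = (0,0).
Checking each element gives: (3,0).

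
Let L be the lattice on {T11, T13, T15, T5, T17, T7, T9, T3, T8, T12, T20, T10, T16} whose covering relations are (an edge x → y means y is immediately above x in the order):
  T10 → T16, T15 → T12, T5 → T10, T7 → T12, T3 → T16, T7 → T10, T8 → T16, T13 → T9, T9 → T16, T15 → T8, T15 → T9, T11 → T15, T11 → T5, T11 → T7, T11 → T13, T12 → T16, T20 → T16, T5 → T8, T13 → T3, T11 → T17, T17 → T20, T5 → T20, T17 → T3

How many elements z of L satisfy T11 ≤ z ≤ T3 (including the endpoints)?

The interval [T11, T3] = {T11, T13, T17, T3}, which has 4 elements.

4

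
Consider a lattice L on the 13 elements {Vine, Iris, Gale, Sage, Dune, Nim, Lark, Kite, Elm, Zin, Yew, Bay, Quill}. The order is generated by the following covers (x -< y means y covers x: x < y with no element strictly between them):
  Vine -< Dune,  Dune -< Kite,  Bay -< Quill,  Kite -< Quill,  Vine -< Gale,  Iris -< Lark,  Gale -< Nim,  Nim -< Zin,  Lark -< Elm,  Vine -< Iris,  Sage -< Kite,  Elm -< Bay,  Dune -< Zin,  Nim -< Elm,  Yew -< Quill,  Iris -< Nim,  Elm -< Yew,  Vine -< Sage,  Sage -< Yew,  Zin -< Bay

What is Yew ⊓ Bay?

Common lower bounds of {Yew, Bay}: Elm, Gale, Iris, Lark, Nim, Vine.
The greatest among these is Elm.

Elm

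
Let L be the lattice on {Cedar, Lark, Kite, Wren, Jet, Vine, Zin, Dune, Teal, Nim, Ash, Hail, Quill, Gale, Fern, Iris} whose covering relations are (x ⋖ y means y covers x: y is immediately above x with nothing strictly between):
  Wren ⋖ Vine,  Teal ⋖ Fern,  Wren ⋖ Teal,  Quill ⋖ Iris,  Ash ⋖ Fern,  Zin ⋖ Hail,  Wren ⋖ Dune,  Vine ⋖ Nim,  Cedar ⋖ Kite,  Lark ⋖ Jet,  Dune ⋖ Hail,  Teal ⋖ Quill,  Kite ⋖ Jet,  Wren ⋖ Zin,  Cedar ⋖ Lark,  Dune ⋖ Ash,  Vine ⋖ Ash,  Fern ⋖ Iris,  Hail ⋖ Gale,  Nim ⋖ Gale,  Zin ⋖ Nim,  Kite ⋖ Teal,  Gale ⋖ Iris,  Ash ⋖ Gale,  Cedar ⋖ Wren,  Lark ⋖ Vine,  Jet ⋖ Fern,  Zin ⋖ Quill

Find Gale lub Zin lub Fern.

Iris

Common upper bounds of {Gale, Zin, Fern}: Iris.
The least among these is Iris.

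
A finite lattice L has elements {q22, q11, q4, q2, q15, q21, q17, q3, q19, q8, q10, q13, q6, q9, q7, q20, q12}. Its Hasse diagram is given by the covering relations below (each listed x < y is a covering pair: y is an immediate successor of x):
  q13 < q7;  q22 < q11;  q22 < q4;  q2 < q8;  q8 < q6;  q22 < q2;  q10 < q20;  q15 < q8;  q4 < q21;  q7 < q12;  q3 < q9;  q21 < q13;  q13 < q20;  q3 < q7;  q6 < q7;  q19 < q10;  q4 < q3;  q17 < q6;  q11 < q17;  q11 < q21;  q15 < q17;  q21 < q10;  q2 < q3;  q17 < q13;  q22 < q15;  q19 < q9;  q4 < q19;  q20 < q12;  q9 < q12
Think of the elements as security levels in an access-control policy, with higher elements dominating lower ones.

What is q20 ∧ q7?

Common lower bounds of {q20, q7}: q11, q13, q15, q17, q21, q22, q4.
The greatest among these is q13.

q13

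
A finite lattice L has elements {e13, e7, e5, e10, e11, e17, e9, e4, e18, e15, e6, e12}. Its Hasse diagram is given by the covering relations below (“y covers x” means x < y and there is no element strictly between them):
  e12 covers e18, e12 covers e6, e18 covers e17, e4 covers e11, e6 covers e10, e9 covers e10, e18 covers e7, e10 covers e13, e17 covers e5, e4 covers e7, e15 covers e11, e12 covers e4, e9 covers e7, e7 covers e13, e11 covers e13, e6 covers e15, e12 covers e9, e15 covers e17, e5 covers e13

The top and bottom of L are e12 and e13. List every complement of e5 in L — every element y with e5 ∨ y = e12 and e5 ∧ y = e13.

e4, e9

Need y with e5 ∨ y = e12 and e5 ∧ y = e13.
Checking each element gives: e4, e9.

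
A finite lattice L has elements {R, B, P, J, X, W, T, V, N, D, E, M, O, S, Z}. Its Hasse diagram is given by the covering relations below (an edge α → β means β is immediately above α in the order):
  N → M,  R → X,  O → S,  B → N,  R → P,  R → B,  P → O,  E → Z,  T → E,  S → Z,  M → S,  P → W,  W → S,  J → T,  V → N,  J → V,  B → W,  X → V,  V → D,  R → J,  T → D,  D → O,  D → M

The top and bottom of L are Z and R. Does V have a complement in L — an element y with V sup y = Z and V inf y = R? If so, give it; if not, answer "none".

For every candidate y, either V ∨ y ≠ Z or V ∧ y ≠ R; no complement exists.

none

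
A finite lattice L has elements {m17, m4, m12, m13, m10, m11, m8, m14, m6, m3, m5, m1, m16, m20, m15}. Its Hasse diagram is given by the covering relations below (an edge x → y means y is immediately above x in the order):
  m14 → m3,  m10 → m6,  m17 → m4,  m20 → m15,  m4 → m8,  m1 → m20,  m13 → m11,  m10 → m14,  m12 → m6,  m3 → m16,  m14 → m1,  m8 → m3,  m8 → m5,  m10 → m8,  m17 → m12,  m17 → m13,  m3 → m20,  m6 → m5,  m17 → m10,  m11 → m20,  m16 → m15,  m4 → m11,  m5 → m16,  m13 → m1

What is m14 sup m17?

Common upper bounds of {m14, m17}: m1, m14, m15, m16, m20, m3.
The least among these is m14.

m14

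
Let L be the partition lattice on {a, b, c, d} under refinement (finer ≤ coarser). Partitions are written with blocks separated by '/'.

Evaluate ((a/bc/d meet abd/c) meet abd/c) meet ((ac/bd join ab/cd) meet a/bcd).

a/b/c/d

a/bc/d ∧ abd/c = a/b/c/d
a/b/c/d ∧ abd/c = a/b/c/d
ac/bd ∨ ab/cd = abcd
abcd ∧ a/bcd = a/bcd
a/b/c/d ∧ a/bcd = a/b/c/d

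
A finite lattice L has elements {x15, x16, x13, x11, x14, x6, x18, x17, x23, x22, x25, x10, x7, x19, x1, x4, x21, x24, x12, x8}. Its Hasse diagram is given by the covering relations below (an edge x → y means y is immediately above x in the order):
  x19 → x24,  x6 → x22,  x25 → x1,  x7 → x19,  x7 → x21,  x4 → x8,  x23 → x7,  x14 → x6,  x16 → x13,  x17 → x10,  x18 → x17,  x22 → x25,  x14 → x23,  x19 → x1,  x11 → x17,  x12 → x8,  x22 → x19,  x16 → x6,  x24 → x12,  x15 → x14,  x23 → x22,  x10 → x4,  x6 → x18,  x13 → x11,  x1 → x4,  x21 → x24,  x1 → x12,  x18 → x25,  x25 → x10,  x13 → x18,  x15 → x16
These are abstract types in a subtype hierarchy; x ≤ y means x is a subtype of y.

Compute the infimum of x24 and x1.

x19

Common lower bounds of {x24, x1}: x14, x15, x16, x19, x22, x23, x6, x7.
The greatest among these is x19.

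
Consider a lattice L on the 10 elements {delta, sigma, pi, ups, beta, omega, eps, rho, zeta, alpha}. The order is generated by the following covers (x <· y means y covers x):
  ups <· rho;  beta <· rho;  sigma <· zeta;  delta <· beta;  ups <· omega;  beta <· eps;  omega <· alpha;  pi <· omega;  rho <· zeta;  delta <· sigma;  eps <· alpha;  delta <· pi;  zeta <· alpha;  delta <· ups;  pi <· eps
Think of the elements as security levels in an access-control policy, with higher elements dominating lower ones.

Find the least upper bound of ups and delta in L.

ups

Common upper bounds of {ups, delta}: alpha, omega, rho, ups, zeta.
The least among these is ups.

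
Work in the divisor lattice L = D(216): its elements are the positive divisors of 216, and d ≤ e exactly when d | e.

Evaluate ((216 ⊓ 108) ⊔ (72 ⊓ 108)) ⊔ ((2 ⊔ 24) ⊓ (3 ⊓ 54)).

216 ∧ 108 = 108
72 ∧ 108 = 36
108 ∨ 36 = 108
2 ∨ 24 = 24
3 ∧ 54 = 3
24 ∧ 3 = 3
108 ∨ 3 = 108

108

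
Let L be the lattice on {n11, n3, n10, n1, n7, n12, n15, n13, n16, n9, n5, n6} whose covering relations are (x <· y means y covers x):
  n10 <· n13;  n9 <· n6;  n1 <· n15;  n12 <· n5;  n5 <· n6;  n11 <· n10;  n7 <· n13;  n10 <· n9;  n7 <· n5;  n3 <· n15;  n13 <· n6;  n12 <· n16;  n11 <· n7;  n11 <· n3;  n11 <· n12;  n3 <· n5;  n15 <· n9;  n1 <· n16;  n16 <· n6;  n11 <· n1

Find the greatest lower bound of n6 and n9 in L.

n9

Common lower bounds of {n6, n9}: n1, n10, n11, n15, n3, n9.
The greatest among these is n9.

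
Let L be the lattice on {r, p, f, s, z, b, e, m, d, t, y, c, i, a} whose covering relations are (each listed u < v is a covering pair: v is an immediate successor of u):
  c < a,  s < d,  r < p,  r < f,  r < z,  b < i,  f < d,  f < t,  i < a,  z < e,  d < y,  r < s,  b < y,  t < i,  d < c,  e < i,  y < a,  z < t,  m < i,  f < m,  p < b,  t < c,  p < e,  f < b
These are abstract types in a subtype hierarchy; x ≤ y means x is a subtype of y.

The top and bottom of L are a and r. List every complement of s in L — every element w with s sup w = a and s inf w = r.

Need w with s ∨ w = a and s ∧ w = r.
Checking each element gives: e, i, m.

e, i, m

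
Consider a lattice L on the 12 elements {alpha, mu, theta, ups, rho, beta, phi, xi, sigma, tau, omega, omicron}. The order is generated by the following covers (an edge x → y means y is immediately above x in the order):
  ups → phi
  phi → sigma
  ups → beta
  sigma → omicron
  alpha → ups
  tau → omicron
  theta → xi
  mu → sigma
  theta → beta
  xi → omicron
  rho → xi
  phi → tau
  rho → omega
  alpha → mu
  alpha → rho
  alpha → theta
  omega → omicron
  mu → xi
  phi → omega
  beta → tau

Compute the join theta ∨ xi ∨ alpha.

Common upper bounds of {theta, xi, alpha}: omicron, xi.
The least among these is xi.

xi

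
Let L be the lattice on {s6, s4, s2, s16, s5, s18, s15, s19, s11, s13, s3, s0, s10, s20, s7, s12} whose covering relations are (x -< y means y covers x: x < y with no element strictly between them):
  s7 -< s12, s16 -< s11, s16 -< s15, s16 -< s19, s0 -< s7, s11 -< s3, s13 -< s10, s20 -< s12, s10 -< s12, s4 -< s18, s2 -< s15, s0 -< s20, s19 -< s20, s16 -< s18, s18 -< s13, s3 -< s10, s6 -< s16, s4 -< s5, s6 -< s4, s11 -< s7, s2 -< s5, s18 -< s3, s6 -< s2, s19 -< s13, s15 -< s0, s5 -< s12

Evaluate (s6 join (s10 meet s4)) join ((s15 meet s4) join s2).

s5

s10 ∧ s4 = s4
s6 ∨ s4 = s4
s15 ∧ s4 = s6
s6 ∨ s2 = s2
s4 ∨ s2 = s5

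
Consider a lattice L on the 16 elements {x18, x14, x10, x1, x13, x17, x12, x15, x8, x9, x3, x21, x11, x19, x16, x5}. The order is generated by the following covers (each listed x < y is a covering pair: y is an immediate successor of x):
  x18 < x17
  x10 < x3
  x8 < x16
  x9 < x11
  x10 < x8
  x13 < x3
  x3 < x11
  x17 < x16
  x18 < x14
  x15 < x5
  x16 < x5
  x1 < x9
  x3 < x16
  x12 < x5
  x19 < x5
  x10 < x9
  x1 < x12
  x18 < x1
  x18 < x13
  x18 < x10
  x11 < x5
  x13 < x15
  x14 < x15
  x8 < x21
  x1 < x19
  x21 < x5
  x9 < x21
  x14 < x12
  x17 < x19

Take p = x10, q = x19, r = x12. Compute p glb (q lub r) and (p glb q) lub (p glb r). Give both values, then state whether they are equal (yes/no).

q lub r = x5, so p glb (q lub r) = x10 glb x5 = x10.
p glb q = x18 and p glb r = x18, so (p glb q) lub (p glb r) = x18 lub x18 = x18.
Equal: no.

x10; x18; no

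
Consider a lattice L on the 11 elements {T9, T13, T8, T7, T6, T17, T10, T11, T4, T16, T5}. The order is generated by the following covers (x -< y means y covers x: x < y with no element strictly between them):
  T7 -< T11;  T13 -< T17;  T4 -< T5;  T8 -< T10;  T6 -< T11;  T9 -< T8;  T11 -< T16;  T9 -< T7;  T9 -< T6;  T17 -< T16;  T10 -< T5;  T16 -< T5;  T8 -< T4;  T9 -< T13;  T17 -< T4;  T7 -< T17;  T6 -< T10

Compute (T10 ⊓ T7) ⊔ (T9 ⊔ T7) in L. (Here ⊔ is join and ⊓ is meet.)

T7

T10 ∧ T7 = T9
T9 ∨ T7 = T7
T9 ∨ T7 = T7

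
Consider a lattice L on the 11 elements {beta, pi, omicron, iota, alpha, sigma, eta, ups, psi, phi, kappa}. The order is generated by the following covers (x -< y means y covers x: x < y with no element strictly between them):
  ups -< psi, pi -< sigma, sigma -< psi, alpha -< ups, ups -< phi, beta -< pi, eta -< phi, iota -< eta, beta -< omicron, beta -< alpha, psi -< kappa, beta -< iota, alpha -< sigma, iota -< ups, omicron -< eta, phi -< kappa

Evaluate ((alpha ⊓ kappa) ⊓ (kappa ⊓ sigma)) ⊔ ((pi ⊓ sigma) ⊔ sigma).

sigma

alpha ∧ kappa = alpha
kappa ∧ sigma = sigma
alpha ∧ sigma = alpha
pi ∧ sigma = pi
pi ∨ sigma = sigma
alpha ∨ sigma = sigma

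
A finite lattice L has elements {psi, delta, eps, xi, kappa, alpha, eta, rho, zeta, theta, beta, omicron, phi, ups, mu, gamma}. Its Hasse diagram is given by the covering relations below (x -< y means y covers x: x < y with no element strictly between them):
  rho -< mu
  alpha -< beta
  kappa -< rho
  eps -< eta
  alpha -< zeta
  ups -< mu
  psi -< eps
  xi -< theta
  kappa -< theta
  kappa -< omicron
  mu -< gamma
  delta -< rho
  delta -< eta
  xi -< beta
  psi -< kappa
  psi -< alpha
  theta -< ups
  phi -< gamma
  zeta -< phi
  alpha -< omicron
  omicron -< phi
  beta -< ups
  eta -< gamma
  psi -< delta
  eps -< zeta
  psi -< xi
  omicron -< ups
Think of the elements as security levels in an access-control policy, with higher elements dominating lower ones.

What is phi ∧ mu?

Common lower bounds of {phi, mu}: alpha, kappa, omicron, psi.
The greatest among these is omicron.

omicron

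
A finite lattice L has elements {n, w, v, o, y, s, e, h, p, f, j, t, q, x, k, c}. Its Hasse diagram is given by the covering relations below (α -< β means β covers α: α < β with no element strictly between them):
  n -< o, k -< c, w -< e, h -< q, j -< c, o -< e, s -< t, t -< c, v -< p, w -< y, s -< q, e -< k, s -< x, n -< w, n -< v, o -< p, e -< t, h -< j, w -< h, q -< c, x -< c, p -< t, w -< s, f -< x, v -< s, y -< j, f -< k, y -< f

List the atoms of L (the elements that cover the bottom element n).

The atoms are exactly the elements that cover n: o, v, w.

o, v, w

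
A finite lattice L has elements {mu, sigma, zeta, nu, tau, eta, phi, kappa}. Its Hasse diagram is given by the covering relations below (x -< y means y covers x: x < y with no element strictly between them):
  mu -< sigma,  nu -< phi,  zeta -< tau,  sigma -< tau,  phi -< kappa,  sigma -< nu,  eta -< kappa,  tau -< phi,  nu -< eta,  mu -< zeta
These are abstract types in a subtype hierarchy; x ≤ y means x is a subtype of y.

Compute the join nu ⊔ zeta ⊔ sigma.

phi

Common upper bounds of {nu, zeta, sigma}: kappa, phi.
The least among these is phi.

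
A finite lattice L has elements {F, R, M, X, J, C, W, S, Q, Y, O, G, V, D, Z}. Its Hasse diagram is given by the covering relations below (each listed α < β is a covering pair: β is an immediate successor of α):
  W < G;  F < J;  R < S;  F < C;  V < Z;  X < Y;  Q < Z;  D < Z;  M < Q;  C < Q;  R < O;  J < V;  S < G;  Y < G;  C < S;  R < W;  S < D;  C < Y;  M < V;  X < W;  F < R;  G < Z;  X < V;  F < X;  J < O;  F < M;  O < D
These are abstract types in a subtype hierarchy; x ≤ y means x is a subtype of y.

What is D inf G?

S

Common lower bounds of {D, G}: C, F, R, S.
The greatest among these is S.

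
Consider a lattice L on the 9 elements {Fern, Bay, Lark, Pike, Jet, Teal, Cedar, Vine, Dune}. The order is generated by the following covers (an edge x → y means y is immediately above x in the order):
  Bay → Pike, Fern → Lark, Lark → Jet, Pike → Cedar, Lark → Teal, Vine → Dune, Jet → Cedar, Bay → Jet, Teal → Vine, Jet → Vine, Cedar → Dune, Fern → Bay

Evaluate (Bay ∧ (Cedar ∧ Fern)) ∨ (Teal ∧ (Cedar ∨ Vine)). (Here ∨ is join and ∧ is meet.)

Cedar ∧ Fern = Fern
Bay ∧ Fern = Fern
Cedar ∨ Vine = Dune
Teal ∧ Dune = Teal
Fern ∨ Teal = Teal

Teal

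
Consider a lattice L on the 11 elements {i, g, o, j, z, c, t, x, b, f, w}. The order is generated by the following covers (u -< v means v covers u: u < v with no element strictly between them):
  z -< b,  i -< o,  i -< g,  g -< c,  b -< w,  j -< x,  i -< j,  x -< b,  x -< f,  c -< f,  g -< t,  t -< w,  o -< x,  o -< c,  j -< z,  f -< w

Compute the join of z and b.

b

Common upper bounds of {z, b}: b, w.
The least among these is b.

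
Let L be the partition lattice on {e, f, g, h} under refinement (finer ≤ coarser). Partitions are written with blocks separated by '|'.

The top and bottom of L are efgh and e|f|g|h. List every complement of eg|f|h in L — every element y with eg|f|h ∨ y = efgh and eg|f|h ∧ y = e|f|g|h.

efh|g, ef|gh, eh|fg, e|fgh

Need y with eg|f|h ∨ y = efgh and eg|f|h ∧ y = e|f|g|h.
Checking each element gives: efh|g, ef|gh, eh|fg, e|fgh.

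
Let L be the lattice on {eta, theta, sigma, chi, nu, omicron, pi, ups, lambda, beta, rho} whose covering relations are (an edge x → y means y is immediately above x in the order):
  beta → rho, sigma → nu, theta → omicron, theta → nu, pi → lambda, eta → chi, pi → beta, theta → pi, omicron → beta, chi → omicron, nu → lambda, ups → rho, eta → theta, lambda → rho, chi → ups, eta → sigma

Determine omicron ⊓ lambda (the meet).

Common lower bounds of {omicron, lambda}: eta, theta.
The greatest among these is theta.

theta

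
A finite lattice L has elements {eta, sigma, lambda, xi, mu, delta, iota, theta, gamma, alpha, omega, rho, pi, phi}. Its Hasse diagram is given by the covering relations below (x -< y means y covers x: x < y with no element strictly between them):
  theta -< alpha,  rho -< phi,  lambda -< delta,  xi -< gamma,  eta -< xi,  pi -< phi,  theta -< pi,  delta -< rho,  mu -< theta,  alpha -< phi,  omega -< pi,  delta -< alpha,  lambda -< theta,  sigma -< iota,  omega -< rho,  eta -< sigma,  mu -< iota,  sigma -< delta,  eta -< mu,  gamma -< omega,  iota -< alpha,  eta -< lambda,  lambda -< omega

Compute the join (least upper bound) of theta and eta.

Common upper bounds of {theta, eta}: alpha, phi, pi, theta.
The least among these is theta.

theta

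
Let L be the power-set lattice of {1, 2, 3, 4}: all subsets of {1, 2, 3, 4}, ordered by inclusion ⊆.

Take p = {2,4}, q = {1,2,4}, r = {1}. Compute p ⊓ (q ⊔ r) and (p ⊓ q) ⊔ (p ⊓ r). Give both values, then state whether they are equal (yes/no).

{2,4}; {2,4}; yes

q ⊔ r = {1,2,4}, so p ⊓ (q ⊔ r) = {2,4} ⊓ {1,2,4} = {2,4}.
p ⊓ q = {2,4} and p ⊓ r = {}, so (p ⊓ q) ⊔ (p ⊓ r) = {2,4} ⊔ {} = {2,4}.
Equal: yes.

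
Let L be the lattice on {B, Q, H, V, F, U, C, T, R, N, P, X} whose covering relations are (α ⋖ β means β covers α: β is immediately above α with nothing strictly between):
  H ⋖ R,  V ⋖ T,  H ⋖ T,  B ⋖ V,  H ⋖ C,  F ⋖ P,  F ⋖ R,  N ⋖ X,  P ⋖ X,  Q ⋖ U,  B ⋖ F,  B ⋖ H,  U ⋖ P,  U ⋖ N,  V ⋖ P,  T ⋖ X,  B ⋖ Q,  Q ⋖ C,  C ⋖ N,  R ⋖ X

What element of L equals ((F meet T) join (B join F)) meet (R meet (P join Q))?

F ∧ T = B
B ∨ F = F
B ∨ F = F
P ∨ Q = P
R ∧ P = F
F ∧ F = F

F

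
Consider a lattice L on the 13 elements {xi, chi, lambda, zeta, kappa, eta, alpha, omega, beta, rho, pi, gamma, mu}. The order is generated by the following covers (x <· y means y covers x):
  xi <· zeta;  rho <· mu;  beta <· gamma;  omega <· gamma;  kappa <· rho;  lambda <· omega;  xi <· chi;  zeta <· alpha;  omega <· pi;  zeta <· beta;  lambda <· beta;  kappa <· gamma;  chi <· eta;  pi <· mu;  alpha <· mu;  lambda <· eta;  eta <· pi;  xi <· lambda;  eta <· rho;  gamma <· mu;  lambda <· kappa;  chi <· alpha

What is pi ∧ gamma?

omega

Common lower bounds of {pi, gamma}: lambda, omega, xi.
The greatest among these is omega.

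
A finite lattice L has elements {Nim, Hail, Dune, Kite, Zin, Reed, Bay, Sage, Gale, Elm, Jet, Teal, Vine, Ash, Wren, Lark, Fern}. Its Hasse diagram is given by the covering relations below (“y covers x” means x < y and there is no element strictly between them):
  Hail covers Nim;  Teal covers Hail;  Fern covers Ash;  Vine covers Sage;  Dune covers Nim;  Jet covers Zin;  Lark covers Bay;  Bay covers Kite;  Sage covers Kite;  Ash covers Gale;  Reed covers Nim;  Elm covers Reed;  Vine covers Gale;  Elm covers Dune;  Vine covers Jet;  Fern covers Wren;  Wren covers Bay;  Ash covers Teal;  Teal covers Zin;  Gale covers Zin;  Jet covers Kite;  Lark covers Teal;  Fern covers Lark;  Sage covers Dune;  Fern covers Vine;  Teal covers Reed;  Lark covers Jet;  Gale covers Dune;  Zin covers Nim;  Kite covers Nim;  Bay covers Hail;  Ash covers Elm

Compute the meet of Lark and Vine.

Common lower bounds of {Lark, Vine}: Jet, Kite, Nim, Zin.
The greatest among these is Jet.

Jet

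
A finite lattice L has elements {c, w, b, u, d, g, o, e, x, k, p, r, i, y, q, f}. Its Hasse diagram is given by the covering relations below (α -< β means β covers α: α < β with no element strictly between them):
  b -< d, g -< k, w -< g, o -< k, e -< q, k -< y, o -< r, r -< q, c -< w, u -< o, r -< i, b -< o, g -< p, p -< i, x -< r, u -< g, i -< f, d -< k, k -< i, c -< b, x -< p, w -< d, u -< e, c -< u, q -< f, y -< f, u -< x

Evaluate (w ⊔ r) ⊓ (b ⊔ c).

b

w ∨ r = i
b ∨ c = b
i ∧ b = b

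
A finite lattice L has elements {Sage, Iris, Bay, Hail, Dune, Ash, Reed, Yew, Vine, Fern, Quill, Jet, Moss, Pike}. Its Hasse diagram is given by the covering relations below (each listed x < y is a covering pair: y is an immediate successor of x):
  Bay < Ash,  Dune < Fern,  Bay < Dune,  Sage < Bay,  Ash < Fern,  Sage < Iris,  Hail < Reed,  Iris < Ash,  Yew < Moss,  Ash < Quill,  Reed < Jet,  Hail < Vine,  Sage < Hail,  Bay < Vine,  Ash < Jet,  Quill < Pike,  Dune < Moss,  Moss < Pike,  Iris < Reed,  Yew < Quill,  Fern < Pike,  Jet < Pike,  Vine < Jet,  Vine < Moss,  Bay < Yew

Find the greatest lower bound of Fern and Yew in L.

Bay

Common lower bounds of {Fern, Yew}: Bay, Sage.
The greatest among these is Bay.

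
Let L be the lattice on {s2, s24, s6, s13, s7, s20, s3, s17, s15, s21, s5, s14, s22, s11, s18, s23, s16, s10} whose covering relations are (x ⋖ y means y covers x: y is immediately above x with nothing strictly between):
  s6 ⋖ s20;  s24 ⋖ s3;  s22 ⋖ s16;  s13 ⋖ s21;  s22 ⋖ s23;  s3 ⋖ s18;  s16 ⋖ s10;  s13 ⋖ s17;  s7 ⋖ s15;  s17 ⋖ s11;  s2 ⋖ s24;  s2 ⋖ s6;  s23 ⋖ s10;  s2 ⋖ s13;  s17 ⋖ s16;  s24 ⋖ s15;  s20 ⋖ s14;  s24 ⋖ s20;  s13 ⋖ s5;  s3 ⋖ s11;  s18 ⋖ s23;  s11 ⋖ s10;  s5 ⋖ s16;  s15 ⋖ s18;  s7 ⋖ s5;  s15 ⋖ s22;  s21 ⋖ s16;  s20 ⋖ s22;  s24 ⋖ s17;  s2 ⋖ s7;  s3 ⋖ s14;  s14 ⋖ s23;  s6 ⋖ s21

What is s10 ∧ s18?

Common lower bounds of {s10, s18}: s15, s18, s2, s24, s3, s7.
The greatest among these is s18.

s18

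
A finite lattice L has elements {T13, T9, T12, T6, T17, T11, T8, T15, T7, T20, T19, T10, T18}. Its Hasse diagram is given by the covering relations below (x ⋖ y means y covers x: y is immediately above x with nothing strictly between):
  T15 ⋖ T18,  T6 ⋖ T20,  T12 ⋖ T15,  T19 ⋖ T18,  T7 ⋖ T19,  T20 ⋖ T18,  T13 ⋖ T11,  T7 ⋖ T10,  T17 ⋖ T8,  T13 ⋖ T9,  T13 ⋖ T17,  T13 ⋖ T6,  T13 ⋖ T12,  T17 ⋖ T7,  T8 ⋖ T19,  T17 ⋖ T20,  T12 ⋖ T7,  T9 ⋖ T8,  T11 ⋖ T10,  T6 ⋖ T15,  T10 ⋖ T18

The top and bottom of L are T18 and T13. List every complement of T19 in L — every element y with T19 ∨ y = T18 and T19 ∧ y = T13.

T11, T6

Need y with T19 ∨ y = T18 and T19 ∧ y = T13.
Checking each element gives: T11, T6.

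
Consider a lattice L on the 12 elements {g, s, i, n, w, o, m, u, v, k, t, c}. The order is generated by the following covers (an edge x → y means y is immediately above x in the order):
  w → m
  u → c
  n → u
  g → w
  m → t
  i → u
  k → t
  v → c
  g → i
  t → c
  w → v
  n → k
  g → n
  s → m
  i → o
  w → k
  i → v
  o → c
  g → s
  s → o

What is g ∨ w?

w

Common upper bounds of {g, w}: c, k, m, t, v, w.
The least among these is w.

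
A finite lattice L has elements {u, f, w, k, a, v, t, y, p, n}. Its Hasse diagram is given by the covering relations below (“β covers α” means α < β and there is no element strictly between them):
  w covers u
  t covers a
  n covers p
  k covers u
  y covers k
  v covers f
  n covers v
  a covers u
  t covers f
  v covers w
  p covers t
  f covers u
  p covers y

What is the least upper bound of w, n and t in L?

n

Common upper bounds of {w, n, t}: n.
The least among these is n.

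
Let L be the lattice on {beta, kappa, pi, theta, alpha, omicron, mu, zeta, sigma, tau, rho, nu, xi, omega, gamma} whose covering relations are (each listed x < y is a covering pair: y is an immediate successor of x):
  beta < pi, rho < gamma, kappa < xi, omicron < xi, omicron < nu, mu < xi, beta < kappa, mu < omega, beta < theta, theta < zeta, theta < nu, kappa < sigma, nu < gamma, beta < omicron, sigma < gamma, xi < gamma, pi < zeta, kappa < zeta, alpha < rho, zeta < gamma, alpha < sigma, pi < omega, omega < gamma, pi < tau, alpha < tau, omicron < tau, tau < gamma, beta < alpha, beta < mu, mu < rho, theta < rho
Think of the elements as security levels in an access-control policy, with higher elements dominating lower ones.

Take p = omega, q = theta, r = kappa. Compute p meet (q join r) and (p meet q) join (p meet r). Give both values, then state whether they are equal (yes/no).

q join r = zeta, so p meet (q join r) = omega meet zeta = pi.
p meet q = beta and p meet r = beta, so (p meet q) join (p meet r) = beta join beta = beta.
Equal: no.

pi; beta; no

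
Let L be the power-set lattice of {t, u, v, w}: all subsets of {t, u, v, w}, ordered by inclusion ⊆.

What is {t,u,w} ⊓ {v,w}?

{w}

Under ⊆, meet is intersection: {t,u,w} ∩ {v,w} = {w}.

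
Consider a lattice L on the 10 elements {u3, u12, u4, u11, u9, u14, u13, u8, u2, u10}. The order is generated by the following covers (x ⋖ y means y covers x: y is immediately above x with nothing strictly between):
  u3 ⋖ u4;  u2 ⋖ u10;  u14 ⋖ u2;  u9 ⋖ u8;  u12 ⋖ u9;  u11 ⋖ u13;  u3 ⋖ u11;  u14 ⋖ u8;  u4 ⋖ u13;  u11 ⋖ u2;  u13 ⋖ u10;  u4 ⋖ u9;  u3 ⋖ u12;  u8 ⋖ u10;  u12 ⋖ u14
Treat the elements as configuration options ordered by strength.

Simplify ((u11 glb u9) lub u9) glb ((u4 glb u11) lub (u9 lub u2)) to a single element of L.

u11 ∧ u9 = u3
u3 ∨ u9 = u9
u4 ∧ u11 = u3
u9 ∨ u2 = u10
u3 ∨ u10 = u10
u9 ∧ u10 = u9

u9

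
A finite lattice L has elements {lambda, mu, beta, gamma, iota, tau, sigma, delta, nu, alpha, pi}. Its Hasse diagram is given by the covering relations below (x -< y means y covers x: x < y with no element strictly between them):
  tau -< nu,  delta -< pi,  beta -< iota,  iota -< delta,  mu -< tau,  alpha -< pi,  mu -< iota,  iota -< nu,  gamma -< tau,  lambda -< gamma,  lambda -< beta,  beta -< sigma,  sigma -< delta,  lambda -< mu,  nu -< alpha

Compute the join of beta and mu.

Common upper bounds of {beta, mu}: alpha, delta, iota, nu, pi.
The least among these is iota.

iota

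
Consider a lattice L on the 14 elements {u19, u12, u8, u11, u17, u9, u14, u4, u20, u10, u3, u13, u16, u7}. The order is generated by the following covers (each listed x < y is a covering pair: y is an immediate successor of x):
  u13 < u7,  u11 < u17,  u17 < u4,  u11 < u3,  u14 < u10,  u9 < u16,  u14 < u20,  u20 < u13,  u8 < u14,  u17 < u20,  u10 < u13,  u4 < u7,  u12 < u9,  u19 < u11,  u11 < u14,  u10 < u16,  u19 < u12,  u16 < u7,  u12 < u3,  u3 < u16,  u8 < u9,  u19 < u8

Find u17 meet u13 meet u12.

u19

Common lower bounds of {u17, u13, u12}: u19.
The greatest among these is u19.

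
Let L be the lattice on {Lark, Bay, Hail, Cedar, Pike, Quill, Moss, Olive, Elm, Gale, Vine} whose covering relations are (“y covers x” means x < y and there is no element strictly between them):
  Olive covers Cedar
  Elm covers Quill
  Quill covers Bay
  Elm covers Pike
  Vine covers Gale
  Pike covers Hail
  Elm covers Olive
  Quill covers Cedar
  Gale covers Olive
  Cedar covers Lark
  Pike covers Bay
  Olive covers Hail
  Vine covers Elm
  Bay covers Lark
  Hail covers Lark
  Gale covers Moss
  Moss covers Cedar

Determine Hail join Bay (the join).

Common upper bounds of {Hail, Bay}: Elm, Pike, Vine.
The least among these is Pike.

Pike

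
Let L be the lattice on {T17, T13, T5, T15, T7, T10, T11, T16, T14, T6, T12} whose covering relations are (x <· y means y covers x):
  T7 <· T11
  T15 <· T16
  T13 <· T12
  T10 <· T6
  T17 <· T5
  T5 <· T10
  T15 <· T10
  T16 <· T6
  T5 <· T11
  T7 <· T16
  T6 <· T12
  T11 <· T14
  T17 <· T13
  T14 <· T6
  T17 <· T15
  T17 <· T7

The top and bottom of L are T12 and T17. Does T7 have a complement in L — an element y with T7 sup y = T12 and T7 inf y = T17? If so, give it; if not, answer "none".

Need y with T7 ∨ y = T12 and T7 ∧ y = T17.
Checking each element gives: T13.

T13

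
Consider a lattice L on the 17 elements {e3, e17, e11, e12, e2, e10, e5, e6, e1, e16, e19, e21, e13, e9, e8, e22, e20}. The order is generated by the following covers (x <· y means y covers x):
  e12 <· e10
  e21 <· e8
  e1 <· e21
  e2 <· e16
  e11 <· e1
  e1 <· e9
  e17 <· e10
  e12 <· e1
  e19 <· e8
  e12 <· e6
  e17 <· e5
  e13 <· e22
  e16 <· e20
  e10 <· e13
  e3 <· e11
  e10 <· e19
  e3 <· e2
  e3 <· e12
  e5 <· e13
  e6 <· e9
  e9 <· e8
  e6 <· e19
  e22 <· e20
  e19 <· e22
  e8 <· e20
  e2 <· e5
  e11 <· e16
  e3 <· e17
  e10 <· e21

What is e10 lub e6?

e19

Common upper bounds of {e10, e6}: e19, e20, e22, e8.
The least among these is e19.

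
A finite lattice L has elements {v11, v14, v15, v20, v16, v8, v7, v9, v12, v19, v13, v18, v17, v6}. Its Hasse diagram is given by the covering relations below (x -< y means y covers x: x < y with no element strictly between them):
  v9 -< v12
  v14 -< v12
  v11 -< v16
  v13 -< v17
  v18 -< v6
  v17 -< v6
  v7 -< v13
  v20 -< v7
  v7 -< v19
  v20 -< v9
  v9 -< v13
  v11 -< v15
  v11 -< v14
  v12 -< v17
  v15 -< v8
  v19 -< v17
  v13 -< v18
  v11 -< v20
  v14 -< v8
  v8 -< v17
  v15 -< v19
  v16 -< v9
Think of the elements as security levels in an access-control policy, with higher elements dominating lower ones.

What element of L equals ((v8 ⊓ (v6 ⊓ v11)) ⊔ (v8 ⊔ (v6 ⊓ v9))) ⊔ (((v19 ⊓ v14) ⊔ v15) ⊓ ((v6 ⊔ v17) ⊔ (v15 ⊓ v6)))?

v17

v6 ∧ v11 = v11
v8 ∧ v11 = v11
v6 ∧ v9 = v9
v8 ∨ v9 = v17
v11 ∨ v17 = v17
v19 ∧ v14 = v11
v11 ∨ v15 = v15
v6 ∨ v17 = v6
v15 ∧ v6 = v15
v6 ∨ v15 = v6
v15 ∧ v6 = v15
v17 ∨ v15 = v17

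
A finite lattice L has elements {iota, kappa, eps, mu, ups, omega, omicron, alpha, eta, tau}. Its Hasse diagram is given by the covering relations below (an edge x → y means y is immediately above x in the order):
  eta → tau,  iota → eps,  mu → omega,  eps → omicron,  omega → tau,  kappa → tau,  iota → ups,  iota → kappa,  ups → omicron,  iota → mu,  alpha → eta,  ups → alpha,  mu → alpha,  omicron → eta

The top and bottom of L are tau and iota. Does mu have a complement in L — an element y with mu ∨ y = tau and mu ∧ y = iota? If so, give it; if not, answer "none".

Need y with mu ∨ y = tau and mu ∧ y = iota.
Checking each element gives: kappa.

kappa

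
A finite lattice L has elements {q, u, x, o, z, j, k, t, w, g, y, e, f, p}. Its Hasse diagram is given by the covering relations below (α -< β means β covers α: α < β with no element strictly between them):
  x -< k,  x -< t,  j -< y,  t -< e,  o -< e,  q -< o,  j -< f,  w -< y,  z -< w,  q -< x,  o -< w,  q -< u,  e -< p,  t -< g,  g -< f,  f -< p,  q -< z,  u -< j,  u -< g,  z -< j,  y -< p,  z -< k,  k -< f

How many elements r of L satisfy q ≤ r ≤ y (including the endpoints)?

7

The interval [q, y] = {j, o, q, u, w, y, z}, which has 7 elements.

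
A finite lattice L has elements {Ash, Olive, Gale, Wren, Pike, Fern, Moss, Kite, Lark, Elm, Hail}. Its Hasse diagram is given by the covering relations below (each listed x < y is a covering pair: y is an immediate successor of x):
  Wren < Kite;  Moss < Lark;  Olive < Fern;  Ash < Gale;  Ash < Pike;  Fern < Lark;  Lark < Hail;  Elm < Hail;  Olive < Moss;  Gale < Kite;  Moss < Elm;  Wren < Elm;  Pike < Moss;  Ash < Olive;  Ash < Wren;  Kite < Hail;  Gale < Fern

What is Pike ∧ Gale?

Common lower bounds of {Pike, Gale}: Ash.
The greatest among these is Ash.

Ash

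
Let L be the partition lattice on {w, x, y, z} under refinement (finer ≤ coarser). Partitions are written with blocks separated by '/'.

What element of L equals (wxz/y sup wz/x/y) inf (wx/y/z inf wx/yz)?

wxz/y ∨ wz/x/y = wxz/y
wx/y/z ∧ wx/yz = wx/y/z
wxz/y ∧ wx/y/z = wx/y/z

wx/y/z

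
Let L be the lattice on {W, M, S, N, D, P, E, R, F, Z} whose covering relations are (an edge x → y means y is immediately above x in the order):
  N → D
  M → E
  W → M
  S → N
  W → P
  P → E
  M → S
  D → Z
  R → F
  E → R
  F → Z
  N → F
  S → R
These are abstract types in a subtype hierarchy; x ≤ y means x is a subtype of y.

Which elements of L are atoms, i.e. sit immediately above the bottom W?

The atoms are exactly the elements that cover W: M, P.

M, P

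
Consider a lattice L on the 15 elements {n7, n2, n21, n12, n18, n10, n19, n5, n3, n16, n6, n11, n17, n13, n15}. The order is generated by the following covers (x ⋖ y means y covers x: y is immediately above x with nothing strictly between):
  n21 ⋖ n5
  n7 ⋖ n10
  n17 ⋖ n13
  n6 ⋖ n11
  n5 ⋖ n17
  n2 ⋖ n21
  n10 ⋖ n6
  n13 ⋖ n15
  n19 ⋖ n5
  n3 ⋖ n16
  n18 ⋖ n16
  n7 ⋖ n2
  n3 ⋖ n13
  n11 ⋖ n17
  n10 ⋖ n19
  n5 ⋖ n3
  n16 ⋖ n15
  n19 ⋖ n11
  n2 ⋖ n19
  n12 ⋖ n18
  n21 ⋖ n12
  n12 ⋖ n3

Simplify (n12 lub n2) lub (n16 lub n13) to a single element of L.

n12 ∨ n2 = n12
n16 ∨ n13 = n15
n12 ∨ n15 = n15

n15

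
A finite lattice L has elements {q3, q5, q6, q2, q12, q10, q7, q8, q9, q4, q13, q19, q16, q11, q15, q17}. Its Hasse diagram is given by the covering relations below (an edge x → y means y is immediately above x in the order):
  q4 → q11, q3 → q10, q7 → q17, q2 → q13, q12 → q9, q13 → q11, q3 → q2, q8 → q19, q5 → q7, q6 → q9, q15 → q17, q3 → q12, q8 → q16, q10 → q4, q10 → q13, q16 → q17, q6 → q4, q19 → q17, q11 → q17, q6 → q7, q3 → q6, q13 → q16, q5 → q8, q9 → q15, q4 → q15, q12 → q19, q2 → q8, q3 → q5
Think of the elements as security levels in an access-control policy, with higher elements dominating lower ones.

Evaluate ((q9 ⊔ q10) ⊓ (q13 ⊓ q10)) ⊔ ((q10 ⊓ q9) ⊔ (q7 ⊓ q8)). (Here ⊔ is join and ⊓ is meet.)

q9 ∨ q10 = q15
q13 ∧ q10 = q10
q15 ∧ q10 = q10
q10 ∧ q9 = q3
q7 ∧ q8 = q5
q3 ∨ q5 = q5
q10 ∨ q5 = q16

q16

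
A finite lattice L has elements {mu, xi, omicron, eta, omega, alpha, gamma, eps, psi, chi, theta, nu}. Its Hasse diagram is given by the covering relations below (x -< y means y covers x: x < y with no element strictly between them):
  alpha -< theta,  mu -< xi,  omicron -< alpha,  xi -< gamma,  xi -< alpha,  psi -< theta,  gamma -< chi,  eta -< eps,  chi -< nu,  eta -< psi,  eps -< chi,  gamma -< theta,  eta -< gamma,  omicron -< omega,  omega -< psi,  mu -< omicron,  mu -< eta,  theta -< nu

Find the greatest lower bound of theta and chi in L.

Common lower bounds of {theta, chi}: eta, gamma, mu, xi.
The greatest among these is gamma.

gamma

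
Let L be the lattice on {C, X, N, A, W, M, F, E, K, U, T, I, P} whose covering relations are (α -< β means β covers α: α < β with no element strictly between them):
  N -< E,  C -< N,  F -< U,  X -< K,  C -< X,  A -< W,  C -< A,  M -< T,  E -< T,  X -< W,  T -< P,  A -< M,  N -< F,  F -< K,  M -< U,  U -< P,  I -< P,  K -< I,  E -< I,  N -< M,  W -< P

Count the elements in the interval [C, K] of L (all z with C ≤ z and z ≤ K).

The interval [C, K] = {C, F, K, N, X}, which has 5 elements.

5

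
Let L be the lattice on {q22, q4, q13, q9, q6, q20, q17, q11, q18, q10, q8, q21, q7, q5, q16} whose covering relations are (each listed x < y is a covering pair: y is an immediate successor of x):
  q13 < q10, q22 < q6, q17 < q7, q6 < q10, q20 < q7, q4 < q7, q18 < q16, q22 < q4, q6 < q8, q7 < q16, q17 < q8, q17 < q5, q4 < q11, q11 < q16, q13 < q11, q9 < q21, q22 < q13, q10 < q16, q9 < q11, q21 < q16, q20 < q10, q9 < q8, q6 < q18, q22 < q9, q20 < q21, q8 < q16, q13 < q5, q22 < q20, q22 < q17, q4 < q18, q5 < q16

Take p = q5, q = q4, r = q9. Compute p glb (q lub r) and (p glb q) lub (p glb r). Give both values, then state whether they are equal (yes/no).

q13; q22; no

q lub r = q11, so p glb (q lub r) = q5 glb q11 = q13.
p glb q = q22 and p glb r = q22, so (p glb q) lub (p glb r) = q22 lub q22 = q22.
Equal: no.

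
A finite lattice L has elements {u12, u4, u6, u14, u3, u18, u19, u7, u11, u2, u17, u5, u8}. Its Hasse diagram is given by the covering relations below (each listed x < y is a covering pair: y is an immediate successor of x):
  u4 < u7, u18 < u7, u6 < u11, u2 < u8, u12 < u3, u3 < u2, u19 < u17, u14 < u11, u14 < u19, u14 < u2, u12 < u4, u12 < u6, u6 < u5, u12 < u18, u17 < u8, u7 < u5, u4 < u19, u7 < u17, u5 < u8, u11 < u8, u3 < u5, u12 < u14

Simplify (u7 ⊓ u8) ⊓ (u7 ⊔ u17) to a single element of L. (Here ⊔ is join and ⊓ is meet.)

u7

u7 ∧ u8 = u7
u7 ∨ u17 = u17
u7 ∧ u17 = u7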